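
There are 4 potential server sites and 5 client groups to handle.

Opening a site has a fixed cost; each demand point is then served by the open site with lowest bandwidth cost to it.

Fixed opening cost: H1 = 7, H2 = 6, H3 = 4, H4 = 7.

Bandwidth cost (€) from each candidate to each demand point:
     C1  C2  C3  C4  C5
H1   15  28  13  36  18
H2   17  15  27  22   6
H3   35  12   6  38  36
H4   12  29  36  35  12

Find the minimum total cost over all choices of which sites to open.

Open {H2, H3}: assign each demand point to its cheapest open site.
  C1→H2 17, C2→H3 12, C3→H3 6, C4→H2 22, C5→H2 6
  bandwidth cost 63, fixed 10 → total 73.
Compare {H2, H3, H4}: bandwidth cost 58 + fixed 17 = 75.
Compare {H1, H2, H3}: bandwidth cost 61 + fixed 17 = 78.
Compare {H1, H2, H3, H4}: bandwidth cost 58 + fixed 24 = 82.
All other subsets cost ≥ 75. Minimum total cost: 73.

73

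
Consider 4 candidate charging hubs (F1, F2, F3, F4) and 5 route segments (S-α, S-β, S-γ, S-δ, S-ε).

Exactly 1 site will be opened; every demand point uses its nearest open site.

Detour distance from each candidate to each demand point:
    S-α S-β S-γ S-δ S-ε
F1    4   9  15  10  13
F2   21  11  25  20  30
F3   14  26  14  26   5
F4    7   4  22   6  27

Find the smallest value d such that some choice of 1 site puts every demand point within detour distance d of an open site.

Open {F1}.
  Farthest demand point is S-γ at detour distance 15 (to F1); all others are ≤ 15.
With {F3} the worst case is 26.
With {F4} the worst case is 27.
No size-1 selection achieves below 15.

15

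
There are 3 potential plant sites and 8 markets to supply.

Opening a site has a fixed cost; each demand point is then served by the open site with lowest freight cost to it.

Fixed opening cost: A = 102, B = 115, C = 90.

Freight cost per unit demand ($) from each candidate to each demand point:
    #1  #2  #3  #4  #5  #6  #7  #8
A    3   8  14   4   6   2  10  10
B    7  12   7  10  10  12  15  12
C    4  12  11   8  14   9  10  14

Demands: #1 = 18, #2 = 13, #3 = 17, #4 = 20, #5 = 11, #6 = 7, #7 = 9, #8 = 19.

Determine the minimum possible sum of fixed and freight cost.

Open {A, B}: assign each demand point to its cheapest open site.
  #1→A 18×3=54, #2→A 13×8=104, #3→B 17×7=119, #4→A 20×4=80, #5→A 11×6=66, #6→A 7×2=14, #7→A 9×10=90, #8→A 19×10=190
  freight cost 717, fixed 217 → total 934.
Compare {A}: freight cost 836 + fixed 102 = 938.
Compare {A, C}: freight cost 785 + fixed 192 = 977.
Compare {A, B, C}: freight cost 717 + fixed 307 = 1024.
All other subsets cost ≥ 938. Minimum total cost: 934.

934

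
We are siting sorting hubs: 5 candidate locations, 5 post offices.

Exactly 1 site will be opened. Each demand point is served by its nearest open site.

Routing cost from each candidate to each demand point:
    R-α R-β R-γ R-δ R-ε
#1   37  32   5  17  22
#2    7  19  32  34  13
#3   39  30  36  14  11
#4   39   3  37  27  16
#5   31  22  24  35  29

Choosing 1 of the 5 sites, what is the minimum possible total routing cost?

Open {#2}.
  R-α→#2 7, R-β→#2 19, R-γ→#2 32, R-δ→#2 34, R-ε→#2 13  ⇒ total 105.
Compare {#1}: total 113.
Compare {#4}: total 122.
No size-1 selection does better; minimum is 105.

105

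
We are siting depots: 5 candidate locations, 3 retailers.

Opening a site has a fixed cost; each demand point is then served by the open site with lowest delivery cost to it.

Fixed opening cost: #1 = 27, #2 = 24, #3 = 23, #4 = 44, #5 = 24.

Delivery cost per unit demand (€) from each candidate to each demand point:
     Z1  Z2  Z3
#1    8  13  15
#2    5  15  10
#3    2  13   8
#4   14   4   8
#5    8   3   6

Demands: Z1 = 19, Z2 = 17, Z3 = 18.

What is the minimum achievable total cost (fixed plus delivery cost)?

244

Open {#3, #5}: assign each demand point to its cheapest open site.
  Z1→#3 19×2=38, Z2→#5 17×3=51, Z3→#5 18×6=108
  delivery cost 197, fixed 47 → total 244.
Compare {#2, #3, #5}: delivery cost 197 + fixed 71 = 268.
Compare {#1, #3, #5}: delivery cost 197 + fixed 74 = 271.
Compare {#3, #4, #5}: delivery cost 197 + fixed 91 = 288.
All other subsets cost ≥ 268. Minimum total cost: 244.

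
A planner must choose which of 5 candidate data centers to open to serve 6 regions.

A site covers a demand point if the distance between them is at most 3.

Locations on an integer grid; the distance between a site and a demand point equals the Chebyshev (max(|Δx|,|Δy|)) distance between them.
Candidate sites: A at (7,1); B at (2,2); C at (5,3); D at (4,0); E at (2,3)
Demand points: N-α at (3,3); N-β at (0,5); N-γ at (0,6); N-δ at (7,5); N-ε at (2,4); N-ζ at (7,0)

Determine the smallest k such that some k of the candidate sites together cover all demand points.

2

Coverage sets (demand points within 3 of each site):
  A: {N-ζ}
  B: {N-α, N-β, N-ε}
  C: {N-α, N-δ, N-ε, N-ζ}
  D: {N-α, N-ζ}
  E: {N-α, N-β, N-γ, N-ε}
No single site covers all 6 demand points.
But {C, E} covers everything, so the minimum is 2.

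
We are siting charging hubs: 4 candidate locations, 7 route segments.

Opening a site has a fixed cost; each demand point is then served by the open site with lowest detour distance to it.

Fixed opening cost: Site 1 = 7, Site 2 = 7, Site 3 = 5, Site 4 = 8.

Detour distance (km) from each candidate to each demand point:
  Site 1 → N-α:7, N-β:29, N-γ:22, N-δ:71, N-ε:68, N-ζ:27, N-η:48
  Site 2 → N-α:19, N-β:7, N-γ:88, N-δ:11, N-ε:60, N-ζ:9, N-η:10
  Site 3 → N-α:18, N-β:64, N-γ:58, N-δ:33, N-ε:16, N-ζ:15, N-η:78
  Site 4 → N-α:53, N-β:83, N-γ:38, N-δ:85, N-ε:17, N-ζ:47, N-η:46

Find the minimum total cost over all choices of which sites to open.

Open {Site 1, Site 2, Site 3}: assign each demand point to its cheapest open site.
  N-α→Site 1 7, N-β→Site 2 7, N-γ→Site 1 22, N-δ→Site 2 11, N-ε→Site 3 16, N-ζ→Site 2 9, N-η→Site 2 10
  detour distance 82, fixed 19 → total 101.
Compare {Site 1, Site 2, Site 4}: detour distance 83 + fixed 22 = 105.
Compare {Site 1, Site 2, Site 3, Site 4}: detour distance 82 + fixed 27 = 109.
Compare {Site 2, Site 4}: detour distance 111 + fixed 15 = 126.
All other subsets cost ≥ 105. Minimum total cost: 101.

101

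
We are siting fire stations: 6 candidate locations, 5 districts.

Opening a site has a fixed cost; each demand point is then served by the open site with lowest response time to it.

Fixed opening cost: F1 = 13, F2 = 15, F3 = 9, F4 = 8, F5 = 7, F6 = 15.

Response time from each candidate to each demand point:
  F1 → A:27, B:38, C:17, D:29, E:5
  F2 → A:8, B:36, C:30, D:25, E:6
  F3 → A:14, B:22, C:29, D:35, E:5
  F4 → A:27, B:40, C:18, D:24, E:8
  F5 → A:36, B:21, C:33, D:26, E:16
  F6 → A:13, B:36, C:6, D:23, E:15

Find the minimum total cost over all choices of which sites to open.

Open {F3, F6}: assign each demand point to its cheapest open site.
  A→F6 13, B→F3 22, C→F6 6, D→F6 23, E→F3 5
  response time 69, fixed 24 → total 93.
Compare {F3, F5, F6}: response time 68 + fixed 31 = 99.
Compare {F3, F4}: response time 83 + fixed 17 = 100.
Compare {F5, F6}: response time 78 + fixed 22 = 100.
All other subsets cost ≥ 99. Minimum total cost: 93.

93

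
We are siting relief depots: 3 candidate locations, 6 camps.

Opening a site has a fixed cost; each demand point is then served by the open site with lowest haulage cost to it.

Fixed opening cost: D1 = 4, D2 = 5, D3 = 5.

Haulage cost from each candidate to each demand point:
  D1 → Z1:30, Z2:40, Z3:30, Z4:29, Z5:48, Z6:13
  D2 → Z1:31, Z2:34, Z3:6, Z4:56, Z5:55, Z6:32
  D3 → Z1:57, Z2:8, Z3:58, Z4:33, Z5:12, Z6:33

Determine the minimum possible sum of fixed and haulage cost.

Open {D1, D2, D3}: assign each demand point to its cheapest open site.
  Z1→D1 30, Z2→D3 8, Z3→D2 6, Z4→D1 29, Z5→D3 12, Z6→D1 13
  haulage cost 98, fixed 14 → total 112.
Compare {D1, D3}: haulage cost 122 + fixed 9 = 131.
Compare {D2, D3}: haulage cost 122 + fixed 10 = 132.
Compare {D1, D2}: haulage cost 160 + fixed 9 = 169.
All other subsets cost ≥ 131. Minimum total cost: 112.

112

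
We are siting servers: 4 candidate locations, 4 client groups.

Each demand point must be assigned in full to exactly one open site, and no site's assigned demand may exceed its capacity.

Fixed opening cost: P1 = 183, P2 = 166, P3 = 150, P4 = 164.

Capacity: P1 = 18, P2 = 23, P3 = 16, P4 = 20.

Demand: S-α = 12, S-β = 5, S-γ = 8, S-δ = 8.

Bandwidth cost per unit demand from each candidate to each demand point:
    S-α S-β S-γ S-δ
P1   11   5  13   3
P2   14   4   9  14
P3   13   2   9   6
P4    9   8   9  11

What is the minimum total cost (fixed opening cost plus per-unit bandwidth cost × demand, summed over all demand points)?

552

Open {P3, P4}; cheapest assignment that respects the capacities:
  P3 (cap 16, load 13): S-β, S-δ — cost 5×2 + 8×6 = 58
  P4 (cap 20, load 20): S-α, S-γ — cost 12×9 + 8×9 = 180
  Shipping 238, fixed 314 → total 552.
  Any other capacity-feasible assignment to {P3, P4} ships for at least 238.
Compare {P1, P4}: its best feasible assignment gives total 576.
Compare {P1, P3}: its best feasible assignment gives total 610.
Every other set of open sites that can feasibly serve all demand totals ≥ 576 even under its best assignment. Minimum: 552.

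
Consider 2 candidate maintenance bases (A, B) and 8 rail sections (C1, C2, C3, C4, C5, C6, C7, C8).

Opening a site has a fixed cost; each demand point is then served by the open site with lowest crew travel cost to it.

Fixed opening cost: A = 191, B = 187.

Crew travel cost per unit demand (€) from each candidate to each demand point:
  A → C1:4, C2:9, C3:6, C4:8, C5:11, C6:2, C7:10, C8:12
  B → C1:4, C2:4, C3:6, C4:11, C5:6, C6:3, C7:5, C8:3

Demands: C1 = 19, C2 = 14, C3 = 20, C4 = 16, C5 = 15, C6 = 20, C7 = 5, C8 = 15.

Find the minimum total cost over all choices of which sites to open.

Open {B}: assign each demand point to its cheapest open site.
  C1→B 19×4=76, C2→B 14×4=56, C3→B 20×6=120, C4→B 16×11=176, C5→B 15×6=90, C6→B 20×3=60, C7→B 5×5=25, C8→B 15×3=45
  crew travel cost 648, fixed 187 → total 835.
Compare {A, B}: crew travel cost 580 + fixed 378 = 958.
Compare {A}: crew travel cost 885 + fixed 191 = 1076.

835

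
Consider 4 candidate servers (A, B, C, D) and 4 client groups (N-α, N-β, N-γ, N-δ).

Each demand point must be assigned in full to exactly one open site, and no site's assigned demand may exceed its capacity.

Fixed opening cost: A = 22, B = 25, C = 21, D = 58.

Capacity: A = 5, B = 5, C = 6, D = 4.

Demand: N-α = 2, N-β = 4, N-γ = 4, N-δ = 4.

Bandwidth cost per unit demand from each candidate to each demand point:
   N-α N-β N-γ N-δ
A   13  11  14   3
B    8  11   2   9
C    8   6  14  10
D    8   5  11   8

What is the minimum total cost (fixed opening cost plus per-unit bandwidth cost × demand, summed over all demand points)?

Open {A, B, C}; cheapest assignment that respects the capacities:
  A (cap 5, load 4): N-δ — cost 4×3 = 12
  B (cap 5, load 4): N-γ — cost 4×2 = 8
  C (cap 6, load 6): N-α, N-β — cost 2×8 + 4×6 = 40
  Shipping 60, fixed 68 → total 128.
  Any other capacity-feasible assignment to {A, B, C} ships for at least 60.
Compare {A, B, C, D}: its best feasible assignment gives total 182.
Compare {B, C, D}: its best feasible assignment gives total 184.
Every other set of open sites that can feasibly serve all demand totals ≥ 182 even under its best assignment. Minimum: 128.

128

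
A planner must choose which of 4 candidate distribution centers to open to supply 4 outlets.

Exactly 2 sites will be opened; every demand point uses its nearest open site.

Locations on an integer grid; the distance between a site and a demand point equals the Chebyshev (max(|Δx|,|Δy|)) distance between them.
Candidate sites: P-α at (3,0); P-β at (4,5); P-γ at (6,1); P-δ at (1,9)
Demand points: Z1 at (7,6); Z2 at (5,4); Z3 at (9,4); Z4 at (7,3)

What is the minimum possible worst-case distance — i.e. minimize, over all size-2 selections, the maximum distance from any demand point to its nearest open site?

3

Open {P-β, P-γ}.
  Farthest demand point is Z1 at distance 3 (to P-β); all others are ≤ 3.
With {P-α, P-β} the worst case is 5.
With {P-α, P-γ} the worst case is 5.
No size-2 selection achieves below 3.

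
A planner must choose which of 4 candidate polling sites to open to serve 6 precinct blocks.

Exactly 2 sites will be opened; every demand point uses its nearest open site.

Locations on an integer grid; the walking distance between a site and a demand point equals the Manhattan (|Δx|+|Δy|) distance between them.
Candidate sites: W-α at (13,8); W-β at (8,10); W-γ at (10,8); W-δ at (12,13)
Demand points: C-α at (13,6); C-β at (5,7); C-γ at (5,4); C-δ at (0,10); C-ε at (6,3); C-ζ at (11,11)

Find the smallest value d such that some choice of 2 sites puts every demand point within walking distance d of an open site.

9

Open {W-α, W-β}.
  Farthest demand point is C-γ at walking distance 9 (to W-β); all others are ≤ 9.
With {W-β, W-γ} the worst case is 9.
With {W-β, W-δ} the worst case is 9.
No size-2 selection achieves below 9.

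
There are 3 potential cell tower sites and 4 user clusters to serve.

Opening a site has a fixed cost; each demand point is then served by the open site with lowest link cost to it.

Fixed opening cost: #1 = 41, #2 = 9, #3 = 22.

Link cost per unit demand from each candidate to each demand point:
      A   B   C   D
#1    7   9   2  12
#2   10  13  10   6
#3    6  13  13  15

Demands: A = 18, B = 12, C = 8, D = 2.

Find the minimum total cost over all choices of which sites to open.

Open {#1, #2}: assign each demand point to its cheapest open site.
  A→#1 18×7=126, B→#1 12×9=108, C→#1 8×2=16, D→#2 2×6=12
  link cost 262, fixed 50 → total 312.
Compare {#1}: link cost 274 + fixed 41 = 315.
Compare {#1, #2, #3}: link cost 244 + fixed 72 = 316.
Compare {#1, #3}: link cost 256 + fixed 63 = 319.
All other subsets cost ≥ 315. Minimum total cost: 312.

312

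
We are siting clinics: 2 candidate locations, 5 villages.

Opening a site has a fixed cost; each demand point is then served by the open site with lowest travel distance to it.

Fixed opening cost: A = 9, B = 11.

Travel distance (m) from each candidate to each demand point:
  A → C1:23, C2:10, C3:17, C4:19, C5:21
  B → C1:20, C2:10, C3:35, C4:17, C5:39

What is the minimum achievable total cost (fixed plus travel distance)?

Open {A}: assign each demand point to its cheapest open site.
  C1→A 23, C2→A 10, C3→A 17, C4→A 19, C5→A 21
  travel distance 90, fixed 9 → total 99.
Compare {A, B}: travel distance 85 + fixed 20 = 105.
Compare {B}: travel distance 121 + fixed 11 = 132.

99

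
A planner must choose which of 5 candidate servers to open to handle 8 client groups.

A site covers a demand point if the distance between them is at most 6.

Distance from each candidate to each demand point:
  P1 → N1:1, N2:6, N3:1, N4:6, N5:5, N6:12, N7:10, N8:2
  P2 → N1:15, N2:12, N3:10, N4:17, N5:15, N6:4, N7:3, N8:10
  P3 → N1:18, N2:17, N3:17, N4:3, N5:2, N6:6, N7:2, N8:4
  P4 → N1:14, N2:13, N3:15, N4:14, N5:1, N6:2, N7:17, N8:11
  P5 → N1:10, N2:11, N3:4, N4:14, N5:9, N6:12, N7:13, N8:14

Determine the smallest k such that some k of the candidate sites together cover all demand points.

Coverage sets (demand points within 6 of each site):
  P1: {N1, N2, N3, N4, N5, N8}
  P2: {N6, N7}
  P3: {N4, N5, N6, N7, N8}
  P4: {N5, N6}
  P5: {N3}
No single site covers all 8 demand points.
But {P1, P2} covers everything, so the minimum is 2.

2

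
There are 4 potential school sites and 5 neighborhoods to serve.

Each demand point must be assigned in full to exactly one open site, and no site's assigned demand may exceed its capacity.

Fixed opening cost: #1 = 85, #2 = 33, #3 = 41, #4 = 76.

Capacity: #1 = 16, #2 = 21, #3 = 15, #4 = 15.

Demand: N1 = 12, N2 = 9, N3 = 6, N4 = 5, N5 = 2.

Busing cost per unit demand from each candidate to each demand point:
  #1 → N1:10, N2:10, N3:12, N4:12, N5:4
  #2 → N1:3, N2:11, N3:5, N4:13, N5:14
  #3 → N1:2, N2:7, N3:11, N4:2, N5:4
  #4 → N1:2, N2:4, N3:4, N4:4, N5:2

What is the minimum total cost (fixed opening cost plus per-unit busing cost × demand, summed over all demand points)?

Open {#2, #3}; cheapest assignment that respects the capacities:
  #2 (cap 21, load 20): N1, N3, N5 — cost 12×3 + 6×5 + 2×14 = 94
  #3 (cap 15, load 14): N2, N4 — cost 9×7 + 5×2 = 73
  Shipping 167, fixed 74 → total 241.
  Any other capacity-feasible assignment to {#2, #3} ships for at least 167.
Compare {#2, #4}: its best feasible assignment gives total 259.
Compare {#2, #3, #4}: its best feasible assignment gives total 264.
Every other set of open sites that can feasibly serve all demand totals ≥ 259 even under its best assignment. Minimum: 241.

241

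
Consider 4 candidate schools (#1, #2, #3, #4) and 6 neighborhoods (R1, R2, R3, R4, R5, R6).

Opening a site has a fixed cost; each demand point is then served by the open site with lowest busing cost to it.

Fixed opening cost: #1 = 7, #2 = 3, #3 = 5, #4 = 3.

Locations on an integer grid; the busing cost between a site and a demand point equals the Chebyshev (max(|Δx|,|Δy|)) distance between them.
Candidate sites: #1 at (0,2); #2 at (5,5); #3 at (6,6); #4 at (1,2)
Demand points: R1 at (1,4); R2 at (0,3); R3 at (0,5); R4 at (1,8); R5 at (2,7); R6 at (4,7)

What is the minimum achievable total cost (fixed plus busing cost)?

21

Open {#2, #4}: assign each demand point to its cheapest open site.
  R1→#4 2, R2→#4 1, R3→#4 3, R4→#2 4, R5→#2 3, R6→#2 2
  busing cost 15, fixed 6 → total 21.
Compare {#4}: busing cost 22 + fixed 3 = 25.
Compare {#1, #2}: busing cost 15 + fixed 10 = 25.
Compare {#3, #4}: busing cost 17 + fixed 8 = 25.
All other subsets cost ≥ 25. Minimum total cost: 21.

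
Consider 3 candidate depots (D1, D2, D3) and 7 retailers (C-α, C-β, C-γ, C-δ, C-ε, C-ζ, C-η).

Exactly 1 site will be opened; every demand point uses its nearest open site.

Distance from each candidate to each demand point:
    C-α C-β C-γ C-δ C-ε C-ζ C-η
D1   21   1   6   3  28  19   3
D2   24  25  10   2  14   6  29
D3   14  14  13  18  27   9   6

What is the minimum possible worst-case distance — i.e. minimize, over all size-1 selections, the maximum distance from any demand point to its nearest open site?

Open {D3}.
  Farthest demand point is C-ε at distance 27 (to D3); all others are ≤ 27.
With {D1} the worst case is 28.
With {D2} the worst case is 29.
No size-1 selection achieves below 27.

27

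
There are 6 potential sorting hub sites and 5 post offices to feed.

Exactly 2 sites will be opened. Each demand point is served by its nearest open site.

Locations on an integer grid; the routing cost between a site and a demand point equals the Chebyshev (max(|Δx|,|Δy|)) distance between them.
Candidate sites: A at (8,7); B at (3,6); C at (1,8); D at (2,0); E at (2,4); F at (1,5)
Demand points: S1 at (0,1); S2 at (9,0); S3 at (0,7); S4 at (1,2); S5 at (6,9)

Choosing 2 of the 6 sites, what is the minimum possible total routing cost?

16

Open {B, D}.
  S1→D 2, S2→B 6, S3→B 3, S4→D 2, S5→B 3  ⇒ total 16.
Compare {A, E}: total 17.
Compare {B, E}: total 17.
No size-2 selection does better; minimum is 16.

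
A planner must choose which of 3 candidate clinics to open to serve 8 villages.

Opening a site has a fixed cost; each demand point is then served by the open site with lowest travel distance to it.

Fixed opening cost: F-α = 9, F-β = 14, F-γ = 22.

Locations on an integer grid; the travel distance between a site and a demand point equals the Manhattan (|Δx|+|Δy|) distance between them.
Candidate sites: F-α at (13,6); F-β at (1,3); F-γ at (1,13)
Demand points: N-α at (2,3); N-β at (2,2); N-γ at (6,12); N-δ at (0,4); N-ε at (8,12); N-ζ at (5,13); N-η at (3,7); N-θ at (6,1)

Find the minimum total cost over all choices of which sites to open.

Open {F-β, F-γ}: assign each demand point to its cheapest open site.
  N-α→F-β 1, N-β→F-β 2, N-γ→F-γ 6, N-δ→F-β 2, N-ε→F-γ 8, N-ζ→F-γ 4, N-η→F-β 6, N-θ→F-β 7
  travel distance 36, fixed 36 → total 72.
Compare {F-β}: travel distance 62 + fixed 14 = 76.
Compare {F-α, F-β}: travel distance 56 + fixed 23 = 79.
Compare {F-α, F-β, F-γ}: travel distance 36 + fixed 45 = 81.
All other subsets cost ≥ 76. Minimum total cost: 72.

72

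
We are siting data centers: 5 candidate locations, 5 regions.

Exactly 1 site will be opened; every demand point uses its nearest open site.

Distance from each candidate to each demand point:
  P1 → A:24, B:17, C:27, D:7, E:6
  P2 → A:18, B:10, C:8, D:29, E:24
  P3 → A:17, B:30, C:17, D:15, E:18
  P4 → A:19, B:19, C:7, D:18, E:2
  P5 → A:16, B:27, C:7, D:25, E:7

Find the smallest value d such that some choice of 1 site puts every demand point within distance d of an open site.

Open {P4}.
  Farthest demand point is A at distance 19 (to P4); all others are ≤ 19.
With {P1} the worst case is 27.
With {P5} the worst case is 27.
No size-1 selection achieves below 19.

19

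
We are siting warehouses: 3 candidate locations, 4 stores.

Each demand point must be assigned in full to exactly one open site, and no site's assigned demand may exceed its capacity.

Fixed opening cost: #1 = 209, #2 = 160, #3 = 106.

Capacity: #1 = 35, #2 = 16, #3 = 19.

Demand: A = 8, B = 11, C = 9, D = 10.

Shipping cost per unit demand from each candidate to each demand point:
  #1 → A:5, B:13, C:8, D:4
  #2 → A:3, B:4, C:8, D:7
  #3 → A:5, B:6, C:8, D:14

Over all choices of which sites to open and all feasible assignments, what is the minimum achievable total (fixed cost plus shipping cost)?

Open {#1, #3}; cheapest assignment that respects the capacities:
  #1 (cap 35, load 27): A, C, D — cost 8×5 + 9×8 + 10×4 = 152
  #3 (cap 19, load 11): B — cost 11×6 = 66
  Shipping 218, fixed 315 → total 533.
  Any other capacity-feasible assignment to {#1, #3} ships for at least 218.
Compare {#1, #2}: its best feasible assignment gives total 565.
Compare {#1, #2, #3}: its best feasible assignment gives total 671.
Every other set of open sites that can feasibly serve all demand totals ≥ 565 even under its best assignment. Minimum: 533.

533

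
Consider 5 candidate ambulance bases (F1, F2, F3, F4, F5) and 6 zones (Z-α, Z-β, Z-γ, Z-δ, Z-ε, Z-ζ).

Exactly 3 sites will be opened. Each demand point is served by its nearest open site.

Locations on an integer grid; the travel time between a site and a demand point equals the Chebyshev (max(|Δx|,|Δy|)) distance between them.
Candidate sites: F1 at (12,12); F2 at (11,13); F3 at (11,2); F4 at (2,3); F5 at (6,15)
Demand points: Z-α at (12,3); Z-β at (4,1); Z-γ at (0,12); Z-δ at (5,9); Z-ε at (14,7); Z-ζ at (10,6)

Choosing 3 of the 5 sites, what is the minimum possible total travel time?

Open {F3, F4, F5}.
  Z-α→F3 1, Z-β→F4 2, Z-γ→F5 6, Z-δ→F4 6, Z-ε→F3 5, Z-ζ→F3 4  ⇒ total 24.
Compare {F1, F3, F4}: total 27.
Compare {F2, F3, F4}: total 27.
No size-3 selection does better; minimum is 24.

24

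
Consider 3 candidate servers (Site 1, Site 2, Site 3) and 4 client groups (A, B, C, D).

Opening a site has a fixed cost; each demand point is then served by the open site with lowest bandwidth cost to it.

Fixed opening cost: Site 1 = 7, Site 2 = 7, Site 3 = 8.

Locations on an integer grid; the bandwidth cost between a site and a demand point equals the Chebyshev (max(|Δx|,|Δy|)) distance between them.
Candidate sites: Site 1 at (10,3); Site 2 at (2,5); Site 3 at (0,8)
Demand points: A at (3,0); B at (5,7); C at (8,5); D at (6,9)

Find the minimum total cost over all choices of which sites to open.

25

Open {Site 2}: assign each demand point to its cheapest open site.
  A→Site 2 5, B→Site 2 3, C→Site 2 6, D→Site 2 4
  bandwidth cost 18, fixed 7 → total 25.
Compare {Site 1}: bandwidth cost 20 + fixed 7 = 27.
Compare {Site 1, Site 2}: bandwidth cost 14 + fixed 14 = 28.
Compare {Site 2, Site 3}: bandwidth cost 18 + fixed 15 = 33.
All other subsets cost ≥ 27. Minimum total cost: 25.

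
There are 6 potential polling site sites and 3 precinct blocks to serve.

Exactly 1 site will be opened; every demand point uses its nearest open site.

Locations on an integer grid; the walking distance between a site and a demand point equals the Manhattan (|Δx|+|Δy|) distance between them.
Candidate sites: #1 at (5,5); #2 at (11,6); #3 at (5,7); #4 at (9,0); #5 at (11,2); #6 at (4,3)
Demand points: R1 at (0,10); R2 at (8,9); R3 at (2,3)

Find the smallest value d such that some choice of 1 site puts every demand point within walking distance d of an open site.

Open {#3}.
  Farthest demand point is R1 at walking distance 8 (to #3); all others are ≤ 8.
With {#1} the worst case is 10.
With {#6} the worst case is 11.
No size-1 selection achieves below 8.

8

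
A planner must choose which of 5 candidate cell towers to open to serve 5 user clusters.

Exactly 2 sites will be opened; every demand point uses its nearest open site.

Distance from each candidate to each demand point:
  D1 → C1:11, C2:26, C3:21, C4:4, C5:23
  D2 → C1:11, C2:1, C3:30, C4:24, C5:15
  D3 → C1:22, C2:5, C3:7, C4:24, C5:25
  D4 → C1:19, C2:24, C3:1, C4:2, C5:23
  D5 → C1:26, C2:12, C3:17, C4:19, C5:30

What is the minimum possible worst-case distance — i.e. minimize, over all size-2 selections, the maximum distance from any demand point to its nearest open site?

Open {D2, D4}.
  Farthest demand point is C5 at distance 15 (to D2); all others are ≤ 15.
With {D2, D5} the worst case is 19.
With {D1, D2} the worst case is 21.
No size-2 selection achieves below 15.

15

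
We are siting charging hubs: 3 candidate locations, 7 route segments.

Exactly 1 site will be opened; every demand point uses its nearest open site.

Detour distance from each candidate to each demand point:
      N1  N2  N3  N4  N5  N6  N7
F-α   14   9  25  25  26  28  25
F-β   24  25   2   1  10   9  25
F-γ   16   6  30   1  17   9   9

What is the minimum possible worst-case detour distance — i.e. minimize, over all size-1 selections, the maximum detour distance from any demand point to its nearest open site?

25

Open {F-β}.
  Farthest demand point is N2 at detour distance 25 (to F-β); all others are ≤ 25.
With {F-α} the worst case is 28.
With {F-γ} the worst case is 30.
No size-1 selection achieves below 25.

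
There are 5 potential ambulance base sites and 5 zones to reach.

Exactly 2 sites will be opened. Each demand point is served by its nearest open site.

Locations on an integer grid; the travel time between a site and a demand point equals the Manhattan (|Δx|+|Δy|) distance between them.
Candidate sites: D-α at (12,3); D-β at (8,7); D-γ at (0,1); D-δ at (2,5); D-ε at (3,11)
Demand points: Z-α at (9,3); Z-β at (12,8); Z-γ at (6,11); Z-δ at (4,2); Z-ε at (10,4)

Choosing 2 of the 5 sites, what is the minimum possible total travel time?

23

Open {D-α, D-ε}.
  Z-α→D-α 3, Z-β→D-α 5, Z-γ→D-ε 3, Z-δ→D-α 9, Z-ε→D-α 3  ⇒ total 23.
Compare {D-α, D-β}: total 26.
Compare {D-α, D-δ}: total 26.
No size-2 selection does better; minimum is 23.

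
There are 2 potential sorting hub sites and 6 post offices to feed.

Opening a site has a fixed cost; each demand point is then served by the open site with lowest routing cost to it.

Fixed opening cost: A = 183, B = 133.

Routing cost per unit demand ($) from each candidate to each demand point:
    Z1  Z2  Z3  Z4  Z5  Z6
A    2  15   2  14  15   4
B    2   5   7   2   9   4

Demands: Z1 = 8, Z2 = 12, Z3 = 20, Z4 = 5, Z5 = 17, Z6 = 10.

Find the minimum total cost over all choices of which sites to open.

552

Open {B}: assign each demand point to its cheapest open site.
  Z1→B 8×2=16, Z2→B 12×5=60, Z3→B 20×7=140, Z4→B 5×2=10, Z5→B 17×9=153, Z6→B 10×4=40
  routing cost 419, fixed 133 → total 552.
Compare {A, B}: routing cost 319 + fixed 316 = 635.
Compare {A}: routing cost 601 + fixed 183 = 784.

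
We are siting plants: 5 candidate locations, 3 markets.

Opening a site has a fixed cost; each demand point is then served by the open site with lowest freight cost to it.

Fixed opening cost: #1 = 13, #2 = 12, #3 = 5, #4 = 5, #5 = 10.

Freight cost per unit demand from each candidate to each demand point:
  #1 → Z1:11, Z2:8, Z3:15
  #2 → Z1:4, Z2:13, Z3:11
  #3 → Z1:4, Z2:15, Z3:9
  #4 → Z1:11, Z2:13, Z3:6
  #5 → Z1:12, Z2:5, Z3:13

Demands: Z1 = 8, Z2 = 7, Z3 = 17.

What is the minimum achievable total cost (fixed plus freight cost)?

Open {#3, #4, #5}: assign each demand point to its cheapest open site.
  Z1→#3 8×4=32, Z2→#5 7×5=35, Z3→#4 17×6=102
  freight cost 169, fixed 20 → total 189.
Compare {#2, #4, #5}: freight cost 169 + fixed 27 = 196.
Compare {#2, #3, #4, #5}: freight cost 169 + fixed 32 = 201.
Compare {#1, #3, #4, #5}: freight cost 169 + fixed 33 = 202.
All other subsets cost ≥ 196. Minimum total cost: 189.

189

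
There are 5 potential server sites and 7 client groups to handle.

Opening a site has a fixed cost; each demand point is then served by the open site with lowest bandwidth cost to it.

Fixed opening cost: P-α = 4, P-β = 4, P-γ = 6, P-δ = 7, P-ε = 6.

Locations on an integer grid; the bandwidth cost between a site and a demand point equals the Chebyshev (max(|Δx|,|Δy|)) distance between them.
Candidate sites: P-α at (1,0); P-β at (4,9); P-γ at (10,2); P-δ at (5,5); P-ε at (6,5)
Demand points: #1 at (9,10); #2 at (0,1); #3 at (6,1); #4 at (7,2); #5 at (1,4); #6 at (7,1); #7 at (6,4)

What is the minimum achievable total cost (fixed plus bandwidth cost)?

Open {P-α, P-ε}: assign each demand point to its cheapest open site.
  #1→P-ε 5, #2→P-α 1, #3→P-ε 4, #4→P-ε 3, #5→P-α 4, #6→P-ε 4, #7→P-ε 1
  bandwidth cost 22, fixed 10 → total 32.
Compare {P-δ}: bandwidth cost 26 + fixed 7 = 33.
Compare {P-α, P-δ}: bandwidth cost 22 + fixed 11 = 33.
Compare {P-ε}: bandwidth cost 28 + fixed 6 = 34.
All other subsets cost ≥ 33. Minimum total cost: 32.

32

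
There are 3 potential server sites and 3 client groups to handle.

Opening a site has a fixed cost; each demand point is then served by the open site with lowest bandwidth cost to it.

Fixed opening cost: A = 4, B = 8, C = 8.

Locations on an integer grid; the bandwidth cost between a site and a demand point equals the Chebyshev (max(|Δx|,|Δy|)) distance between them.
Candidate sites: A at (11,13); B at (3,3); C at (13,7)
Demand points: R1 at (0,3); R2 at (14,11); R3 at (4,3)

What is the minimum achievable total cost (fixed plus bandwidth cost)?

Open {A, B}: assign each demand point to its cheapest open site.
  R1→B 3, R2→A 3, R3→B 1
  bandwidth cost 7, fixed 12 → total 19.
Compare {B}: bandwidth cost 15 + fixed 8 = 23.
Compare {B, C}: bandwidth cost 8 + fixed 16 = 24.
Compare {A, B, C}: bandwidth cost 7 + fixed 20 = 27.
All other subsets cost ≥ 23. Minimum total cost: 19.

19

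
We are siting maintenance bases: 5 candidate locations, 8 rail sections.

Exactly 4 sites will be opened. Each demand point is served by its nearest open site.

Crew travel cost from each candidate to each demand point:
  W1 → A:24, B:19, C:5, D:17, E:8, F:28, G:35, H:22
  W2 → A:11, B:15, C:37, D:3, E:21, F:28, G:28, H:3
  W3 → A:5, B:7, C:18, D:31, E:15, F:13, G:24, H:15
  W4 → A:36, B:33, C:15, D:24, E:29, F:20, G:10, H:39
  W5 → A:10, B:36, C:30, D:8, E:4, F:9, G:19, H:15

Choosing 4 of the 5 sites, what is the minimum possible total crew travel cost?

Open {W1, W2, W3, W4}.
  A→W3 5, B→W3 7, C→W1 5, D→W2 3, E→W1 8, F→W3 13, G→W4 10, H→W2 3  ⇒ total 54.
Compare {W1, W2, W3, W5}: total 55.
Compare {W2, W3, W4, W5}: total 56.
No size-4 selection does better; minimum is 54.

54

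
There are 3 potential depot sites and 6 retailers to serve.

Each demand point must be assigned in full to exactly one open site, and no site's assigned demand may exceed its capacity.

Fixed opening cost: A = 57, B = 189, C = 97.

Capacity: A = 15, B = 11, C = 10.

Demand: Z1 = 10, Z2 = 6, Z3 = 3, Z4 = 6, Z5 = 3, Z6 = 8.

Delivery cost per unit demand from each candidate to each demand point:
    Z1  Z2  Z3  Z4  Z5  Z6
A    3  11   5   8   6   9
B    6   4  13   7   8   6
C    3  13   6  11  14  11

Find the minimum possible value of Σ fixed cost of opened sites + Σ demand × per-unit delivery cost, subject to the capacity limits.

574

Open {A, B, C}; cheapest assignment that respects the capacities:
  A (cap 15, load 15): Z2, Z3, Z4 — cost 6×11 + 3×5 + 6×8 = 129
  B (cap 11, load 11): Z5, Z6 — cost 3×8 + 8×6 = 72
  C (cap 10, load 10): Z1 — cost 10×3 = 30
  Shipping 231, fixed 343 → total 574.
  Any other capacity-feasible assignment to {A, B, C} ships for at least 231.
Total demand is 36 and no other set of sites has combined capacity ≥ 36, so {A, B, C} is the only feasible choice of open sites. Minimum: 574.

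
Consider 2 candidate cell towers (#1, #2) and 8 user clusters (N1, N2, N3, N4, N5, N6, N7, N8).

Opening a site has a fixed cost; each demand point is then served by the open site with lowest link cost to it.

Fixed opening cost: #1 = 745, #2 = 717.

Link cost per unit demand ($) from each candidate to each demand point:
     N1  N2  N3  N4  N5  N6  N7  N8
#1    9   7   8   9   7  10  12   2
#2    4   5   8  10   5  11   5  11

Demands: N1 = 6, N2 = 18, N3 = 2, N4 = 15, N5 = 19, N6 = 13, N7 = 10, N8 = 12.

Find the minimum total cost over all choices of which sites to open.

Open {#2}: assign each demand point to its cheapest open site.
  N1→#2 6×4=24, N2→#2 18×5=90, N3→#2 2×8=16, N4→#2 15×10=150, N5→#2 19×5=95, N6→#2 13×11=143, N7→#2 10×5=50, N8→#2 12×11=132
  link cost 700, fixed 717 → total 1417.
Compare {#1}: link cost 738 + fixed 745 = 1483.
Compare {#1, #2}: link cost 564 + fixed 1462 = 2026.

1417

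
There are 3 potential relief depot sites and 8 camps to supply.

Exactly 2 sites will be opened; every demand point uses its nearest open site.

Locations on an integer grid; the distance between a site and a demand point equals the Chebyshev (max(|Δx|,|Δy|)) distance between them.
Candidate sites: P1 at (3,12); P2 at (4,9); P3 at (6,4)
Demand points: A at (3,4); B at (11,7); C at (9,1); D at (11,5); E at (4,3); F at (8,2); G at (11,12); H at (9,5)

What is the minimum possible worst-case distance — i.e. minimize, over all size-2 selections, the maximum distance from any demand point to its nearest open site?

Open {P2, P3}.
  Farthest demand point is G at distance 7 (to P2); all others are ≤ 7.
With {P1, P2} the worst case is 8.
With {P1, P3} the worst case is 8.
No size-2 selection achieves below 7.

7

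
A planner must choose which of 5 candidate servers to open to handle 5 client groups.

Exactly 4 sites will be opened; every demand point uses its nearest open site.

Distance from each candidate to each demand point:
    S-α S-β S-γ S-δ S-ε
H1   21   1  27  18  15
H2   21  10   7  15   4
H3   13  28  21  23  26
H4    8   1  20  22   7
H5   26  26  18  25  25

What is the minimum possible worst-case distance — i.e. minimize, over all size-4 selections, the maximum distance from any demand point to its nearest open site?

15

Open {H1, H2, H3, H4}.
  Farthest demand point is S-δ at distance 15 (to H2); all others are ≤ 15.
With {H1, H2, H3, H5} the worst case is 15.
With {H1, H2, H4, H5} the worst case is 15.
No size-4 selection achieves below 15.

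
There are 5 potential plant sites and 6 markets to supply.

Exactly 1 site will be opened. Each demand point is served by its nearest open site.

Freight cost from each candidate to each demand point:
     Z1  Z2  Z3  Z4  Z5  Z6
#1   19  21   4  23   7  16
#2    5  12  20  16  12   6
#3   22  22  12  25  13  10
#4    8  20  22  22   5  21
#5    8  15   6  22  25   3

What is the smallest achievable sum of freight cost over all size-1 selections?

71

Open {#2}.
  Z1→#2 5, Z2→#2 12, Z3→#2 20, Z4→#2 16, Z5→#2 12, Z6→#2 6  ⇒ total 71.
Compare {#5}: total 79.
Compare {#1}: total 90.
No size-1 selection does better; minimum is 71.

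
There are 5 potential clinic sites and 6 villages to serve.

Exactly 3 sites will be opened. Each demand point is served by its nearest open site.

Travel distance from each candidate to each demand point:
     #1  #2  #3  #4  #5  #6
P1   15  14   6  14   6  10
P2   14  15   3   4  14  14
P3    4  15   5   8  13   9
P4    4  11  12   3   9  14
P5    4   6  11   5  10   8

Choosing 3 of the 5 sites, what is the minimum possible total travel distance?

Open {P1, P2, P5}.
  #1→P5 4, #2→P5 6, #3→P2 3, #4→P2 4, #5→P1 6, #6→P5 8  ⇒ total 31.
Compare {P1, P4, P5}: total 33.
Compare {P2, P4, P5}: total 33.
No size-3 selection does better; minimum is 31.

31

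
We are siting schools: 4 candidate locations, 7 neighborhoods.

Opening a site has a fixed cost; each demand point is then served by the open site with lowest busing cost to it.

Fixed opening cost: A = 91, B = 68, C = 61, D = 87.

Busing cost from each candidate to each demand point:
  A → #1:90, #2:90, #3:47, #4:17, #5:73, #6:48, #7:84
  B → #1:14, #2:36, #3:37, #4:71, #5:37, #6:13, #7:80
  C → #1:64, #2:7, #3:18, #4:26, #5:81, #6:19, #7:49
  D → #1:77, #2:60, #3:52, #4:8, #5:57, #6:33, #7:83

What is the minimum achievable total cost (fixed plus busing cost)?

Open {B, C}: assign each demand point to its cheapest open site.
  #1→B 14, #2→C 7, #3→C 18, #4→C 26, #5→B 37, #6→B 13, #7→C 49
  busing cost 164, fixed 129 → total 293.
Compare {C}: busing cost 264 + fixed 61 = 325.
Compare {B}: busing cost 288 + fixed 68 = 356.
Compare {B, C, D}: busing cost 146 + fixed 216 = 362.
All other subsets cost ≥ 325. Minimum total cost: 293.

293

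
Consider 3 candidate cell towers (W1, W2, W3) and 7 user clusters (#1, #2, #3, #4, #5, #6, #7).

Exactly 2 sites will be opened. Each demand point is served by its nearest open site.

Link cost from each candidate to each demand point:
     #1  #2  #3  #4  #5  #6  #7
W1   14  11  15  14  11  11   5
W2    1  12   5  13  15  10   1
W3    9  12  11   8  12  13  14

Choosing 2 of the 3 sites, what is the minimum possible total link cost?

49

Open {W2, W3}.
  #1→W2 1, #2→W2 12, #3→W2 5, #4→W3 8, #5→W3 12, #6→W2 10, #7→W2 1  ⇒ total 49.
Compare {W1, W2}: total 52.
Compare {W1, W3}: total 66.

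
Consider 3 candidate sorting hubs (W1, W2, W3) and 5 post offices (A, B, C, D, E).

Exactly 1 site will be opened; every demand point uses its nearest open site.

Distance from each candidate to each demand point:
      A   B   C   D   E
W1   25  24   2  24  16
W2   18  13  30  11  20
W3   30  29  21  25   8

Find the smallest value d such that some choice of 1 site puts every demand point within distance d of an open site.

Open {W1}.
  Farthest demand point is A at distance 25 (to W1); all others are ≤ 25.
With {W2} the worst case is 30.
With {W3} the worst case is 30.
No size-1 selection achieves below 25.

25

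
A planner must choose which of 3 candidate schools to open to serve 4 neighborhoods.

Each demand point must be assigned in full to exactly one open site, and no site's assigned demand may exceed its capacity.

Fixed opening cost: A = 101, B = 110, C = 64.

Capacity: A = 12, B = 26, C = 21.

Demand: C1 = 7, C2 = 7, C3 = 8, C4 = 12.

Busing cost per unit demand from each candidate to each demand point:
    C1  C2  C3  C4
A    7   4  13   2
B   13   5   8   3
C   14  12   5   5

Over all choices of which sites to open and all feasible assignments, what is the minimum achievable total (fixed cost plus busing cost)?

376

Open {B, C}; cheapest assignment that respects the capacities:
  B (cap 26, load 26): C1, C2, C4 — cost 7×13 + 7×5 + 12×3 = 162
  C (cap 21, load 8): C3 — cost 8×5 = 40
  Shipping 202, fixed 174 → total 376.
  Any other capacity-feasible assignment to {B, C} ships for at least 202.
Compare {A, B}: its best feasible assignment gives total 425.
Compare {A, B, C}: its best feasible assignment gives total 435.
Every other set of open sites that can feasibly serve all demand totals ≥ 425 even under its best assignment. Minimum: 376.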